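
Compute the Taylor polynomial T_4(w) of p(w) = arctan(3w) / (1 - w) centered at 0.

-6*w^4 - 6*w^3 + 3*w^2 + 3*w

Multiply the two series term by term and collect like powers.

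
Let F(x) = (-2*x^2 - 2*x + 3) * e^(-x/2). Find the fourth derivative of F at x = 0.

-77/16

Multiply each power in the prefactor through the base expansion.
From the series, [x^4] F = -77/384; multiply by 4! = 24 to get -77/16.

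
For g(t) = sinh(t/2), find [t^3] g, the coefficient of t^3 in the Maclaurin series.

1/48

[t^0] = 0;  [t^1] = 1/2;  [t^2] = 0;  [t^3] = 1/48.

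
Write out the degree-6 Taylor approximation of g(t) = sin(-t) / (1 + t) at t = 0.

101*t^6/120 - 101*t^5/120 + 5*t^4/6 - 5*t^3/6 + t^2 - t

Take the Cauchy product of the two expansions.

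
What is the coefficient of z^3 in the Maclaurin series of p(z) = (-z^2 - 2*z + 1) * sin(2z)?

Shift and add copies of the series according to the polynomial's terms.

-10/3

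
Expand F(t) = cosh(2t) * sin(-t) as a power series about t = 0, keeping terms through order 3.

Multiply the two series term by term and collect like powers.
F(0) = 0
F′(0) = -1
F′′(0) = 0
F′′′(0) = -11
Then c_k = F^(k)(0)/k! gives each Taylor coefficient.

-11*t^3/6 - t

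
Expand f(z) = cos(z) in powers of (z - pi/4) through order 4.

sqrt(2)*(z - pi/4)^4/48 + sqrt(2)*(z - pi/4)^3/12 - sqrt(2)*(z - pi/4)^2/4 - sqrt(2)*(z - pi/4)/2 + sqrt(2)/2

Use the known series and substitute for the argument.
f(pi/4) = sqrt(2)/2
f′(pi/4) = -sqrt(2)/2
f′′(pi/4) = -sqrt(2)/2
f′′′(pi/4) = sqrt(2)/2
f^(4)(pi/4) = sqrt(2)/2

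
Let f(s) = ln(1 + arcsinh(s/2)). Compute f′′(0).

Substitute the inner expansion into the outer series and collect powers.
From the series, [s^2] f = -1/8; multiply by 2! = 2 to get -1/4.

-1/4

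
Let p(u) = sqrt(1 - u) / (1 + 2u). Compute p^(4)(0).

7521/16

Expand each factor separately, then convolve coefficients.
From the series, [u^4] p = 2507/128; multiply by 4! = 24 to get 7521/16.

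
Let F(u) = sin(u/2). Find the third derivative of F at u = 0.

The coefficient of u^3 in the expansion is -1/48, so F′′′(0) = 3! * (-1/48) = -1/8.

-1/8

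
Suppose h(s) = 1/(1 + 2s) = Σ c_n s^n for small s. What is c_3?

-8

Use the known series and substitute for the argument.
h(0) = 1
h′(0) = -2
h′′(0) = 8
h′′′(0) = -48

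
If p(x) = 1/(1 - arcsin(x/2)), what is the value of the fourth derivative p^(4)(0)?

Substitute the inner expansion into the outer series and collect powers.
The coefficient of x^4 in the expansion is 1/12, so p^(4)(0) = 4! * (1/12) = 2.

2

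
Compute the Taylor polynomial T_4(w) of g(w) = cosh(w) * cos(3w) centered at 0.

7*w^4/6 - 4*w^2 + 1

Write out both Maclaurin series and multiply, keeping only the needed powers.
g(0) = 1
g′(0) = 0
g′′(0) = -8
g′′′(0) = 0
g^(4)(0) = 28
Dividing each by k! gives the coefficients c_0, ..., c_4.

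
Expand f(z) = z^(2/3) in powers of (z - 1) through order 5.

f(1) = 1
f′(1) = 2/3
f′′(1) = -2/9
f′′′(1) = 8/27
f^(4)(1) = -56/81
f^(5)(1) = 560/243

14*(z - 1)^5/729 - 7*(z - 1)^4/243 + 4*(z - 1)^3/81 - (z - 1)^2/9 + 2*(z - 1)/3 + 1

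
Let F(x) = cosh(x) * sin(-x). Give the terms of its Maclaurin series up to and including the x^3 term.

Expand each factor separately, then convolve coefficients.
F(0) = 0
F′(0) = -1
F′′(0) = 0
F′′′(0) = -2

-x^3/3 - x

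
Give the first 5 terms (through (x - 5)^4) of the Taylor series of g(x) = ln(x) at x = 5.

g(5) = ln(5)
g′(5) = 1/5
g′′(5) = -1/25
g′′′(5) = 2/125
g^(4)(5) = -6/625
Dividing each by k! gives the coefficients c_0, ..., c_4.

-(x - 5)^4/2500 + (x - 5)^3/375 - (x - 5)^2/50 + (x - 5)/5 + ln(5)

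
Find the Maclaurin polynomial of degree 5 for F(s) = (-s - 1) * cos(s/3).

-s^5/1944 - s^4/1944 + s^3/18 + s^2/18 - s - 1

Multiply each power in the prefactor through the base expansion.
F(0) = -1
F′(0) = -1
F′′(0) = 1/9
F′′′(0) = 1/3
F^(4)(0) = -1/81
F^(5)(0) = -5/81
Dividing each by k! gives the coefficients c_0, ..., c_5.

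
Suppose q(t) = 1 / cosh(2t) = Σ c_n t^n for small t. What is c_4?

10/3

Divide the numerator series by the denominator series (power-series long division).
[t^0] = 1;  [t^1] = 0;  [t^2] = -2;  [t^3] = 0;  [t^4] = 10/3.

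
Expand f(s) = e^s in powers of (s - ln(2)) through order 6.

(s - ln(2))^6/360 + (s - ln(2))^5/60 + (s - ln(2))^4/12 + (s - ln(2))^3/3 + (s - ln(2))^2 + 2*(s - ln(2)) + 2

Differentiate repeatedly and evaluate at the center.
f(ln(2)) = 2
f′(ln(2)) = 2
f′′(ln(2)) = 2
f′′′(ln(2)) = 2
f^(4)(ln(2)) = 2
f^(5)(ln(2)) = 2
f^(6)(ln(2)) = 2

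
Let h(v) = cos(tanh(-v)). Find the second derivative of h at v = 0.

-1

Substitute the inner expansion into the outer series and collect powers.
The coefficient of v^2 in the expansion is -1/2, so h′′(0) = 2! * (-1/2) = -1.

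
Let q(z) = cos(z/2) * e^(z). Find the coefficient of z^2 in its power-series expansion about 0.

Expand each factor separately, then convolve coefficients.
[z^0] = 1;  [z^1] = 1;  [z^2] = 3/8.

3/8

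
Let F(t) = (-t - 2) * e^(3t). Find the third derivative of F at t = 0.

Multiply each power in the prefactor through the base expansion.
The coefficient of t^3 in the expansion is -27/2, so F′′′(0) = 3! * (-27/2) = -81.

-81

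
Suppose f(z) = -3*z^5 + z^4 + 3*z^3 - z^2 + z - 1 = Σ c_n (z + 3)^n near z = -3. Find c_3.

Differentiate repeatedly and evaluate at the center.

-279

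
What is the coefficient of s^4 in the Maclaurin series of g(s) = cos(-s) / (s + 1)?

Multiply the numerator's expansion by the denominator's geometric series.
[s^0] = 1;  [s^1] = -1;  [s^2] = 1/2;  [s^3] = -1/2;  [s^4] = 13/24.

13/24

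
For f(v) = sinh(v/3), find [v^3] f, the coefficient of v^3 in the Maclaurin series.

1/162

[v^0] = 0;  [v^1] = 1/3;  [v^2] = 0;  [v^3] = 1/162.
So c_3 = f′′′(0)/3! = 1/162.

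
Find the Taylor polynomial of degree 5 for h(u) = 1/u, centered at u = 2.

[(u - 2)^0] = 1/2;  [(u - 2)^1] = -1/4;  [(u - 2)^2] = 1/8;  [(u - 2)^3] = -1/16;  [(u - 2)^4] = 1/32;  [(u - 2)^5] = -1/64.

-(u - 2)^5/64 + (u - 2)^4/32 - (u - 2)^3/16 + (u - 2)^2/8 - (u - 2)/4 + 1/2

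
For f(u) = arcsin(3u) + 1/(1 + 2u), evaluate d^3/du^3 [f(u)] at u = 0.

-21

Combine the two series term by term.
From the series, [u^3] f = -7/2; multiply by 3! = 6 to get -21.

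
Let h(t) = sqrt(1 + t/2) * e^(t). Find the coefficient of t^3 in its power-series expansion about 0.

103/384

Take the Cauchy product of the two expansions.
h(0) = 1
h′(0) = 5/4
h′′(0) = 23/16
h′′′(0) = 103/64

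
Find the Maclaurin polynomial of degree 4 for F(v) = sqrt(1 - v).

-5*v^4/128 - v^3/16 - v^2/8 - v/2 + 1

F(0) = 1
F′(0) = -1/2
F′′(0) = -1/4
F′′′(0) = -3/8
F^(4)(0) = -15/16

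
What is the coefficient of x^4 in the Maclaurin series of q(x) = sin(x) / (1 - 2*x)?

23/3

Multiply the numerator's expansion by the denominator's geometric series.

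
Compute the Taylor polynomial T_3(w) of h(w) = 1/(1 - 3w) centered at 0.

27*w^3 + 9*w^2 + 3*w + 1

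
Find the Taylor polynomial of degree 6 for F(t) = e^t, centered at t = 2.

F(2) = e^(2)
F′(2) = e^(2)
F′′(2) = e^(2)
F′′′(2) = e^(2)
F^(4)(2) = e^(2)
F^(5)(2) = e^(2)
F^(6)(2) = e^(2)

(t - 2)^6*e^(2)/720 + (t - 2)^5*e^(2)/120 + (t - 2)^4*e^(2)/24 + (t - 2)^3*e^(2)/6 + (t - 2)^2*e^(2)/2 + (t - 2)*e^(2) + e^(2)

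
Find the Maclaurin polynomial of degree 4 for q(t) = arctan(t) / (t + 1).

Expand 1/(denominator) as a geometric series and multiply by the numerator's series.
[t^0] = 0;  [t^1] = 1;  [t^2] = -1;  [t^3] = 2/3;  [t^4] = -2/3.

-2*t^4/3 + 2*t^3/3 - t^2 + t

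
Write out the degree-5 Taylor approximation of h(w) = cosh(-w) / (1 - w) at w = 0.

37*w^5/24 + 37*w^4/24 + 3*w^3/2 + 3*w^2/2 + w + 1

Multiply the two series term by term and collect like powers.
h(0) = 1
h′(0) = 1
h′′(0) = 3
h′′′(0) = 9
h^(4)(0) = 37
h^(5)(0) = 185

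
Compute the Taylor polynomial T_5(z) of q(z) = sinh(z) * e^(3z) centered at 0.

62*z^5/15 + 5*z^4 + 14*z^3/3 + 3*z^2 + z

Take the Cauchy product of the two expansions.
q(0) = 0
q′(0) = 1
q′′(0) = 6
q′′′(0) = 28
q^(4)(0) = 120
q^(5)(0) = 496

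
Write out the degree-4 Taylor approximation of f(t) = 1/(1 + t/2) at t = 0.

t^4/16 - t^3/8 + t^2/4 - t/2 + 1

Differentiate repeatedly and evaluate at the center.
[t^0] = 1;  [t^1] = -1/2;  [t^2] = 1/4;  [t^3] = -1/8;  [t^4] = 1/16.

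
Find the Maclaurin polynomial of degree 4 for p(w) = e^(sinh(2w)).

10*w^4/3 + 8*w^3/3 + 2*w^2 + 2*w + 1

Compose series: expand the inner function first, then feed it into the outer expansion.
p(0) = 1
p′(0) = 2
p′′(0) = 4
p′′′(0) = 16
p^(4)(0) = 80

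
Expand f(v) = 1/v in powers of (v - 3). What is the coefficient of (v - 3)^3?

[(v - 3)^0] = 1/3;  [(v - 3)^1] = -1/9;  [(v - 3)^2] = 1/27;  [(v - 3)^3] = -1/81.
So c_3 = f′′′(3)/3! = -1/81.

-1/81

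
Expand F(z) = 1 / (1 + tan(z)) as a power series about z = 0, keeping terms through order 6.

Write 1/(1+u) = 1 - u + u^2 - u^3 + ... and substitute the series for u.
F(0) = 1
F′(0) = -1
F′′(0) = 2
F′′′(0) = -8
F^(4)(0) = 40
F^(5)(0) = -256
F^(6)(0) = 1952
Then c_k = F^(k)(0)/k! gives each Taylor coefficient.

122*z^6/45 - 32*z^5/15 + 5*z^4/3 - 4*z^3/3 + z^2 - z + 1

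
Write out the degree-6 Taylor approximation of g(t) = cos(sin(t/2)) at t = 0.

Let u equal the inner series; expand the outer function in u and truncate.
g(0) = 1
g′(0) = 0
g′′(0) = -1/4
g′′′(0) = 0
g^(4)(0) = 5/16
g^(5)(0) = 0
g^(6)(0) = -37/64
Then c_k = g^(k)(0)/k! gives each Taylor coefficient.

-37*t^6/46080 + 5*t^4/384 - t^2/8 + 1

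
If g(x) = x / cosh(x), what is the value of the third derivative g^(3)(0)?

Write the quotient as an unknown series and match coefficients against numerator = denominator · series.
The coefficient of x^3 in the expansion is -1/2, so g′′′(0) = 3! * (-1/2) = -3.

-3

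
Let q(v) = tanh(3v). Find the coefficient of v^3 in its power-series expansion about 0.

Use the known series and substitute for the argument.

-9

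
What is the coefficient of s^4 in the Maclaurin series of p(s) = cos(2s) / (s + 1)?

Expand 1/(denominator) as a geometric series and multiply by the numerator's series.

-1/3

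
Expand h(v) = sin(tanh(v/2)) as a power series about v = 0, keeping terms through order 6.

Substitute the inner expansion into the outer series and collect powers.
h(0) = 0
h′(0) = 1/2
h′′(0) = 0
h′′′(0) = -3/8
h^(4)(0) = 0
h^(5)(0) = 37/32
h^(6)(0) = 0
The Taylor polynomial is Σ h^(k)(0)/k! · v^k.

37*v^5/3840 - v^3/16 + v/2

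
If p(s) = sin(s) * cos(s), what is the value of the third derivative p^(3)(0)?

Write out both Maclaurin series and multiply, keeping only the needed powers.
The coefficient of s^3 in the expansion is -2/3, so p′′′(0) = 3! * (-2/3) = -4.

-4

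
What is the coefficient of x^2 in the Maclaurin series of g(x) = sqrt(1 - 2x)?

Use the known series and substitute for the argument.
[x^0] = 1;  [x^1] = -1;  [x^2] = -1/2.
So c_2 = g′′(0)/2! = -1/2.

-1/2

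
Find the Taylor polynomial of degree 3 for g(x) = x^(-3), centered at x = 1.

-10*(x - 1)^3 + 6*(x - 1)^2 - 3*(x - 1) + 1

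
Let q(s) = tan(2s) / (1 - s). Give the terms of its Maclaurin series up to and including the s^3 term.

Take the Cauchy product of the two expansions.
q(0) = 0
q′(0) = 2
q′′(0) = 4
q′′′(0) = 28
Then c_k = q^(k)(0)/k! gives each Taylor coefficient.

14*s^3/3 + 2*s^2 + 2*s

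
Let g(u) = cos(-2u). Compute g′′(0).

-4

From the series, [u^2] g = -2; multiply by 2! = 2 to get -4.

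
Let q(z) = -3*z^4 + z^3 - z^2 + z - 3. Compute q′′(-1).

From the series, [(z + 1)^2] q = -22; multiply by 2! = 2 to get -44.

-44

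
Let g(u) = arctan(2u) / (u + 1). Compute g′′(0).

Expand 1/(denominator) as a geometric series and multiply by the numerator's series.
From the series, [u^2] g = -2; multiply by 2! = 2 to get -4.

-4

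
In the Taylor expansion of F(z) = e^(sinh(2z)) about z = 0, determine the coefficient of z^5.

Plug the Maclaurin series of the inner function into that of the outer and collect terms.
F(0) = 1
F′(0) = 2
F′′(0) = 4
F′′′(0) = 16
F^(4)(0) = 80
F^(5)(0) = 384

16/5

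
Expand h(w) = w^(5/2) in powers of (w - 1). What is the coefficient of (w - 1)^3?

Differentiate repeatedly and evaluate at the center.
h(1) = 1
h′(1) = 5/2
h′′(1) = 15/4
h′′′(1) = 15/8
So c_3 = h′′′(1)/3! = 5/16.

5/16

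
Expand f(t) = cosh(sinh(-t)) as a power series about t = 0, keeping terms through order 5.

5*t^4/24 + t^2/2 + 1

Substitute the inner expansion into the outer series and collect powers.
f(0) = 1
f′(0) = 0
f′′(0) = 1
f′′′(0) = 0
f^(4)(0) = 5
f^(5)(0) = 0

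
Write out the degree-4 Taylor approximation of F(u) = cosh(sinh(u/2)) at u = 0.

Compose series: expand the inner function first, then feed it into the outer expansion.
F(0) = 1
F′(0) = 0
F′′(0) = 1/4
F′′′(0) = 0
F^(4)(0) = 5/16

5*u^4/384 + u^2/8 + 1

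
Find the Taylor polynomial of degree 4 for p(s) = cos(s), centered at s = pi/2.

p(pi/2) = 0
p′(pi/2) = -1
p′′(pi/2) = 0
p′′′(pi/2) = 1
p^(4)(pi/2) = 0

(s - pi/2)^3/6 - (s - pi/2)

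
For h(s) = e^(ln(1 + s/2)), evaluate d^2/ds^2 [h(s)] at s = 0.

0

Let u equal the inner series; expand the outer function in u and truncate.
The coefficient of s^2 in the expansion is 0, so h′′(0) = 2! * (0) = 0.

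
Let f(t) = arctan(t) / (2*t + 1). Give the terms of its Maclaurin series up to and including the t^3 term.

11*t^3/3 - 2*t^2 + t

Expand 1/(denominator) as a geometric series and multiply by the numerator's series.
f(0) = 0
f′(0) = 1
f′′(0) = -4
f′′′(0) = 22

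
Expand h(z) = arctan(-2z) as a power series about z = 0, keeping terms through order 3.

[z^0] = 0;  [z^1] = -2;  [z^2] = 0;  [z^3] = 8/3.

8*z^3/3 - 2*z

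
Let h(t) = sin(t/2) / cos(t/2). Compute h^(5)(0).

Write the quotient as an unknown series and match coefficients against numerator = denominator · series.
The coefficient of t^5 in the expansion is 1/240, so h^(5)(0) = 5! * (1/240) = 1/2.

1/2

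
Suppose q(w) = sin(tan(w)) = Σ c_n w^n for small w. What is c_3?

1/6

Let u equal the inner series; expand the outer function in u and truncate.
q(0) = 0
q′(0) = 1
q′′(0) = 0
q′′′(0) = 1
So c_3 = q′′′(0)/3! = 1/6.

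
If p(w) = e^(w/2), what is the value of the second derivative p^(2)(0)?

Use the known series and substitute for the argument.
The coefficient of w^2 in the expansion is 1/8, so p′′(0) = 2! * (1/8) = 1/4.

1/4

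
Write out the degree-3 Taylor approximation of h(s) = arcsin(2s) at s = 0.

4*s^3/3 + 2*s

[s^0] = 0;  [s^1] = 2;  [s^2] = 0;  [s^3] = 4/3.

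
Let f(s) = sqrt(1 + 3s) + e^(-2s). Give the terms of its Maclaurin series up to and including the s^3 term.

Expand each term separately and add.
f(0) = 2
f′(0) = -1/2
f′′(0) = 7/4
f′′′(0) = 17/8

17*s^3/48 + 7*s^2/8 - s/2 + 2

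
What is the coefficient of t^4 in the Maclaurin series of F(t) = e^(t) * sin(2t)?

Write out both Maclaurin series and multiply, keeping only the needed powers.
F(0) = 0
F′(0) = 2
F′′(0) = 4
F′′′(0) = -2
F^(4)(0) = -24
Dividing each by k! gives the coefficients c_0, ..., c_4.

-1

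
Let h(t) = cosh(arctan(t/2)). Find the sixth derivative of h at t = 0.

145/64

Plug the Maclaurin series of the inner function into that of the outer and collect terms.
From the series, [t^6] h = 29/9216; multiply by 6! = 720 to get 145/64.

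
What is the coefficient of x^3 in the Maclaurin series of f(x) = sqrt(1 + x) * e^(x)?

17/48

Take the Cauchy product of the two expansions.
f(0) = 1
f′(0) = 3/2
f′′(0) = 7/4
f′′′(0) = 17/8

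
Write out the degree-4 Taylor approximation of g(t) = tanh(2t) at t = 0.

[t^0] = 0;  [t^1] = 2;  [t^2] = 0;  [t^3] = -8/3;  [t^4] = 0.

-8*t^3/3 + 2*t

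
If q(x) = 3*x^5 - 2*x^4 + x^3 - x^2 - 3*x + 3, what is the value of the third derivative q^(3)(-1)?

234

Compute the successive derivatives at the expansion point and divide by k!.
The coefficient of (x + 1)^3 in the expansion is 39, so q′′′(-1) = 3! * (39) = 234.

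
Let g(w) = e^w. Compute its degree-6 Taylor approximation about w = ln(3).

(w - ln(3))^6/240 + (w - ln(3))^5/40 + (w - ln(3))^4/8 + (w - ln(3))^3/2 + 3*(w - ln(3))^2/2 + 3*(w - ln(3)) + 3

g(ln(3)) = 3
g′(ln(3)) = 3
g′′(ln(3)) = 3
g′′′(ln(3)) = 3
g^(4)(ln(3)) = 3
g^(5)(ln(3)) = 3
g^(6)(ln(3)) = 3
Dividing each by k! gives the coefficients c_0, ..., c_6.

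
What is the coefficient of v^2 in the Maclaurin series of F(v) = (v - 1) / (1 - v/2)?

Distribute the polynomial across the series and collect like powers.
F(0) = -1
F′(0) = 1/2
F′′(0) = 1/2

1/4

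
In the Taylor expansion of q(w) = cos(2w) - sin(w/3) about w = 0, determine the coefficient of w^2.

-2

Expand each term separately and add.
q(0) = 1
q′(0) = -1/3
q′′(0) = -4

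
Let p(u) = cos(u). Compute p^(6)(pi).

1

From the series, [(u - pi)^6] p = 1/720; multiply by 6! = 720 to get 1.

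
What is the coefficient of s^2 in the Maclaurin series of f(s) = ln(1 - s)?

-1/2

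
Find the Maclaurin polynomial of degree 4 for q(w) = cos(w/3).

q(0) = 1
q′(0) = 0
q′′(0) = -1/9
q′′′(0) = 0
q^(4)(0) = 1/81
Dividing each by k! gives the coefficients c_0, ..., c_4.

w^4/1944 - w^2/18 + 1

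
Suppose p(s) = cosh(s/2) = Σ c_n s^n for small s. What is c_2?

[s^0] = 1;  [s^1] = 0;  [s^2] = 1/8.
So c_2 = p′′(0)/2! = 1/8.

1/8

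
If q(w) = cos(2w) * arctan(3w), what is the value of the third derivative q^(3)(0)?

-90

Expand each factor separately, then convolve coefficients.
The coefficient of w^3 in the expansion is -15, so q′′′(0) = 3! * (-15) = -90.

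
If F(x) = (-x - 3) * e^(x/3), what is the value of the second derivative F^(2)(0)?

Distribute the polynomial across the series and collect like powers.
The coefficient of x^2 in the expansion is -1/2, so F′′(0) = 2! * (-1/2) = -1.

-1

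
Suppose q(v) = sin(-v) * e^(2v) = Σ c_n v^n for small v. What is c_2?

-2

Take the Cauchy product of the two expansions.
q(0) = 0
q′(0) = -1
q′′(0) = -4
So c_2 = q′′(0)/2! = -2.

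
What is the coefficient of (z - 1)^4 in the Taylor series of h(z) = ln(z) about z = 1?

-1/4

Compute the successive derivatives at the expansion point and divide by k!.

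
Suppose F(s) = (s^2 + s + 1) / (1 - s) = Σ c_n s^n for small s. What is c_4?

Multiply each power in the prefactor through the base expansion.
F(0) = 1
F′(0) = 2
F′′(0) = 6
F′′′(0) = 18
F^(4)(0) = 72

3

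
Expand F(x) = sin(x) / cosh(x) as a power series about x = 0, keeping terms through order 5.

Divide the numerator series by the denominator series (power-series long division).
F(0) = 0
F′(0) = 1
F′′(0) = 0
F′′′(0) = -4
F^(4)(0) = 0
F^(5)(0) = 36

3*x^5/10 - 2*x^3/3 + x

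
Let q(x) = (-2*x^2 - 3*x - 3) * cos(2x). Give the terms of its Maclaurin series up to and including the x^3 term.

6*x^3 + 4*x^2 - 3*x - 3

Distribute the polynomial across the series and collect like powers.
q(0) = -3
q′(0) = -3
q′′(0) = 8
q′′′(0) = 36
The Taylor polynomial is Σ q^(k)(0)/k! · x^k.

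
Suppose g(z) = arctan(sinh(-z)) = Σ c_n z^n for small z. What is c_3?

1/6

Compose series: expand the inner function first, then feed it into the outer expansion.
[z^0] = 0;  [z^1] = -1;  [z^2] = 0;  [z^3] = 1/6.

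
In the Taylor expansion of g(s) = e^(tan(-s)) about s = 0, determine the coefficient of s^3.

Compose series: expand the inner function first, then feed it into the outer expansion.
g(0) = 1
g′(0) = -1
g′′(0) = 1
g′′′(0) = -3
So c_3 = g′′′(0)/3! = -1/2.

-1/2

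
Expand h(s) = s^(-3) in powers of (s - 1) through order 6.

Apply the Taylor formula c_k = f^(k)(a)/k!.
h(1) = 1
h′(1) = -3
h′′(1) = 12
h′′′(1) = -60
h^(4)(1) = 360
h^(5)(1) = -2520
h^(6)(1) = 20160
The Taylor polynomial is Σ h^(k)(1)/k! · (s - 1)^k.

28*(s - 1)^6 - 21*(s - 1)^5 + 15*(s - 1)^4 - 10*(s - 1)^3 + 6*(s - 1)^2 - 3*(s - 1) + 1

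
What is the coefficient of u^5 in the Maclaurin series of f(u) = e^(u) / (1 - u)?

163/60

Expand 1/(denominator) as a geometric series and multiply by the numerator's series.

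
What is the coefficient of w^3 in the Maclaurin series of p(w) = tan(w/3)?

Apply the Taylor formula c_k = f^(k)(a)/k!.
[w^0] = 0;  [w^1] = 1/3;  [w^2] = 0;  [w^3] = 1/81.

1/81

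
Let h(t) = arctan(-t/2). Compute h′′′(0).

1/4

The coefficient of t^3 in the expansion is 1/24, so h′′′(0) = 3! * (1/24) = 1/4.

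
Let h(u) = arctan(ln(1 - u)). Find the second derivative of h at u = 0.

-1

Plug the Maclaurin series of the inner function into that of the outer and collect terms.
From the series, [u^2] h = -1/2; multiply by 2! = 2 to get -1.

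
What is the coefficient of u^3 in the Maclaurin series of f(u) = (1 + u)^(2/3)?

f(0) = 1
f′(0) = 2/3
f′′(0) = -2/9
f′′′(0) = 8/27

4/81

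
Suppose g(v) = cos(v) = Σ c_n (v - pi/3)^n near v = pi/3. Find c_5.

-sqrt(3)/240

Use the known series and substitute for the argument.
g(pi/3) = 1/2
g′(pi/3) = -sqrt(3)/2
g′′(pi/3) = -1/2
g′′′(pi/3) = sqrt(3)/2
g^(4)(pi/3) = 1/2
g^(5)(pi/3) = -sqrt(3)/2
So c_5 = g^(5)(pi/3)/5! = -sqrt(3)/240.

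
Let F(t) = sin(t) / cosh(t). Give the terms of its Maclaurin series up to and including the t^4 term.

Divide the numerator series by the denominator series (power-series long division).
F(0) = 0
F′(0) = 1
F′′(0) = 0
F′′′(0) = -4
F^(4)(0) = 0

-2*t^3/3 + t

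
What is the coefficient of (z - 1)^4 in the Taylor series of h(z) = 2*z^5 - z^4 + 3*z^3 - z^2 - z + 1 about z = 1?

9

[(z - 1)^0] = 3;  [(z - 1)^1] = 12;  [(z - 1)^2] = 22;  [(z - 1)^3] = 19;  [(z - 1)^4] = 9.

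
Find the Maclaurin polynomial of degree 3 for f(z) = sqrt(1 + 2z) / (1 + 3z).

-16*z^3 + 11*z^2/2 - 2*z + 1

Multiply the two series term by term and collect like powers.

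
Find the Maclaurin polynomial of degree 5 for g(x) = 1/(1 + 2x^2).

Compute the successive derivatives at the expansion point and divide by k!.

4*x^4 - 2*x^2 + 1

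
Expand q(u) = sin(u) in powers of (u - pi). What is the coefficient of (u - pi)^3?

[(u - pi)^0] = 0;  [(u - pi)^1] = -1;  [(u - pi)^2] = 0;  [(u - pi)^3] = 1/6.

1/6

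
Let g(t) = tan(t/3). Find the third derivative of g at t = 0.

2/27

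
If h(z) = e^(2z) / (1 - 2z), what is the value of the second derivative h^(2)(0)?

20

Multiply the two series term by term and collect like powers.
The coefficient of z^2 in the expansion is 10, so h′′(0) = 2! * (10) = 20.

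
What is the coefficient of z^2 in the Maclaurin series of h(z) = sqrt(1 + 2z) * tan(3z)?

Take the Cauchy product of the two expansions.
h(0) = 0
h′(0) = 3
h′′(0) = 6

3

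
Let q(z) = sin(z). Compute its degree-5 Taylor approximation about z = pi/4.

sqrt(2)*(z - pi/4)^5/240 + sqrt(2)*(z - pi/4)^4/48 - sqrt(2)*(z - pi/4)^3/12 - sqrt(2)*(z - pi/4)^2/4 + sqrt(2)*(z - pi/4)/2 + sqrt(2)/2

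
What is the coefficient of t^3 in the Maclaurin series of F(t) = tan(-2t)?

-8/3

Use the known series and substitute for the argument.
F(0) = 0
F′(0) = -2
F′′(0) = 0
F′′′(0) = -16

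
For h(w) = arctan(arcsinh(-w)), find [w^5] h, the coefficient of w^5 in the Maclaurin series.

-53/120

Substitute the inner expansion into the outer series and collect powers.
h(0) = 0
h′(0) = -1
h′′(0) = 0
h′′′(0) = 3
h^(4)(0) = 0
h^(5)(0) = -53
Dividing each by k! gives the coefficients c_0, ..., c_5.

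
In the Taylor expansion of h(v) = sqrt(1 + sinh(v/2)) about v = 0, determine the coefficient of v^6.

-2401/2949120

Substitute the inner expansion into the outer series and collect powers.
[v^0] = 1;  [v^1] = 1/4;  [v^2] = -1/32;  [v^3] = 7/384;  [v^4] = -31/6144;  [v^5] = 241/122880;  [v^6] = -2401/2949120.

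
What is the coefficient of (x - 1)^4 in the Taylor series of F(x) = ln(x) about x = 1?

-1/4

[(x - 1)^0] = 0;  [(x - 1)^1] = 1;  [(x - 1)^2] = -1/2;  [(x - 1)^3] = 1/3;  [(x - 1)^4] = -1/4.
So c_4 = F^(4)(1)/4! = -1/4.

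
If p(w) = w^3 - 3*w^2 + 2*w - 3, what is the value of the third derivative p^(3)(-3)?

6

Apply the Taylor formula c_k = f^(k)(a)/k!.
From the series, [(w + 3)^3] p = 1; multiply by 3! = 6 to get 6.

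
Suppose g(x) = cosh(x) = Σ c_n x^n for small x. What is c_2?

1/2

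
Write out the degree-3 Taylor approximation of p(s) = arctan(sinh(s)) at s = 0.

Substitute the inner expansion into the outer series and collect powers.
p(0) = 0
p′(0) = 1
p′′(0) = 0
p′′′(0) = -1

-s^3/6 + s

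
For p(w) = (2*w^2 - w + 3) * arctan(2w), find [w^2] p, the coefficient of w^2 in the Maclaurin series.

Distribute the polynomial across the series and collect like powers.
p(0) = 0
p′(0) = 6
p′′(0) = -4
Then c_k = p^(k)(0)/k! gives each Taylor coefficient.

-2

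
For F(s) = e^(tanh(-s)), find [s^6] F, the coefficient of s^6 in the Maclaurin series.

97/720

Let u equal the inner series; expand the outer function in u and truncate.
F(0) = 1
F′(0) = -1
F′′(0) = 1
F′′′(0) = 1
F^(4)(0) = -7
F^(5)(0) = 3
F^(6)(0) = 97
So c_6 = F^(6)(0)/6! = 97/720.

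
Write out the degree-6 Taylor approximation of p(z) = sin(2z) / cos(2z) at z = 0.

64*z^5/15 + 8*z^3/3 + 2*z

Invert the denominator's series and multiply.
p(0) = 0
p′(0) = 2
p′′(0) = 0
p′′′(0) = 16
p^(4)(0) = 0
p^(5)(0) = 512
p^(6)(0) = 0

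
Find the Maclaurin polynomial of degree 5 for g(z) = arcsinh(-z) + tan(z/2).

Combine the two series term by term.
g(0) = 0
g′(0) = -1/2
g′′(0) = 0
g′′′(0) = 5/4
g^(4)(0) = 0
g^(5)(0) = -17/2
The Taylor polynomial is Σ g^(k)(0)/k! · z^k.

-17*z^5/240 + 5*z^3/24 - z/2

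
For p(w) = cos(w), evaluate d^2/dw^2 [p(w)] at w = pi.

The coefficient of (w - pi)^2 in the expansion is 1/2, so p′′(pi) = 2! * (1/2) = 1.

1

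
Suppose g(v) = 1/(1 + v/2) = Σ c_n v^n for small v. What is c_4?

1/16

g(0) = 1
g′(0) = -1/2
g′′(0) = 1/2
g′′′(0) = -3/4
g^(4)(0) = 3/2
Then c_k = g^(k)(0)/k! gives each Taylor coefficient.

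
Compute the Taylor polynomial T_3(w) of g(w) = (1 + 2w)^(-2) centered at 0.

-32*w^3 + 12*w^2 - 4*w + 1

g(0) = 1
g′(0) = -4
g′′(0) = 24
g′′′(0) = -192
Then c_k = g^(k)(0)/k! gives each Taylor coefficient.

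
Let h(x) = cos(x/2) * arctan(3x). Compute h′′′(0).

Expand each factor separately, then convolve coefficients.
From the series, [x^3] h = -75/8; multiply by 3! = 6 to get -225/4.

-225/4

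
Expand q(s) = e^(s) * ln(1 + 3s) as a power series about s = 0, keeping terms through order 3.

6*s^3 - 3*s^2/2 + 3*s

Multiply the two series term by term and collect like powers.
[s^0] = 0;  [s^1] = 3;  [s^2] = -3/2;  [s^3] = 6.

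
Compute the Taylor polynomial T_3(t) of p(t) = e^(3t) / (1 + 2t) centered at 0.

-t^3/2 + 5*t^2/2 + t + 1

Write out both Maclaurin series and multiply, keeping only the needed powers.
p(0) = 1
p′(0) = 1
p′′(0) = 5
p′′′(0) = -3
Dividing each by k! gives the coefficients c_0, ..., c_3.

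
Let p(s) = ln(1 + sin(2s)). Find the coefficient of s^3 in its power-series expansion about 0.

Let u equal the inner series; expand the outer function in u and truncate.
p(0) = 0
p′(0) = 2
p′′(0) = -4
p′′′(0) = 8
So c_3 = p′′′(0)/3! = 4/3.

4/3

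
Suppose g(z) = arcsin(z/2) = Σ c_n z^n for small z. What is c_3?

1/48

g(0) = 0
g′(0) = 1/2
g′′(0) = 0
g′′′(0) = 1/8
So c_3 = g′′′(0)/3! = 1/48.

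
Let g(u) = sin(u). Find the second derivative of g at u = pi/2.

The coefficient of (u - pi/2)^2 in the expansion is -1/2, so g′′(pi/2) = 2! * (-1/2) = -1.

-1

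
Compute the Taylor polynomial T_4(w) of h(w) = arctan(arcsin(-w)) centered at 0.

w^3/6 - w

Plug the Maclaurin series of the inner function into that of the outer and collect terms.
[w^0] = 0;  [w^1] = -1;  [w^2] = 0;  [w^3] = 1/6;  [w^4] = 0.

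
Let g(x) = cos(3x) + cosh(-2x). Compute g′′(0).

Expand each term separately and add.
From the series, [x^2] g = -5/2; multiply by 2! = 2 to get -5.

-5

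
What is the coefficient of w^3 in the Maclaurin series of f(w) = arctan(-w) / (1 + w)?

Expand each factor separately, then convolve coefficients.
f(0) = 0
f′(0) = -1
f′′(0) = 2
f′′′(0) = -4
So c_3 = f′′′(0)/3! = -2/3.

-2/3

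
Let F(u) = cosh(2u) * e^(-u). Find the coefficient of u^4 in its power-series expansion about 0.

Write out both Maclaurin series and multiply, keeping only the needed powers.
F(0) = 1
F′(0) = -1
F′′(0) = 5
F′′′(0) = -13
F^(4)(0) = 41
So c_4 = F^(4)(0)/4! = 41/24.

41/24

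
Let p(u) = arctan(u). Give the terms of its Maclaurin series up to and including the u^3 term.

[u^0] = 0;  [u^1] = 1;  [u^2] = 0;  [u^3] = -1/3.

-u^3/3 + u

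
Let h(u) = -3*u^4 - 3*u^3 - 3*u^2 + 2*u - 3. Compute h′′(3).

-384

The coefficient of (u - 3)^2 in the expansion is -192, so h′′(3) = 2! * (-192) = -384.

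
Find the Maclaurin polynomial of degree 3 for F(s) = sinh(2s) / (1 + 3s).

Write out both Maclaurin series and multiply, keeping only the needed powers.
F(0) = 0
F′(0) = 2
F′′(0) = -12
F′′′(0) = 116
Then c_k = F^(k)(0)/k! gives each Taylor coefficient.

58*s^3/3 - 6*s^2 + 2*s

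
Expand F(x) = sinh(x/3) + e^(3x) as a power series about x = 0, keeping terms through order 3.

Expand each term separately and add.
F(0) = 1
F′(0) = 10/3
F′′(0) = 9
F′′′(0) = 730/27
The Taylor polynomial is Σ F^(k)(0)/k! · x^k.

365*x^3/81 + 9*x^2/2 + 10*x/3 + 1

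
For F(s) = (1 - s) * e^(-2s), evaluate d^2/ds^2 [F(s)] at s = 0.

Shift and add copies of the series according to the polynomial's terms.
The coefficient of s^2 in the expansion is 4, so F′′(0) = 2! * (4) = 8.

8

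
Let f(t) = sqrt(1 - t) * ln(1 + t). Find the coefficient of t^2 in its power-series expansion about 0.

-1

Take the Cauchy product of the two expansions.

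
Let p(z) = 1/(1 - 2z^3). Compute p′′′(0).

12

The coefficient of z^3 in the expansion is 2, so p′′′(0) = 3! * (2) = 12.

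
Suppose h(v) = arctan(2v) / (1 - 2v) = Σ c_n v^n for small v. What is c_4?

32/3

Expand each factor separately, then convolve coefficients.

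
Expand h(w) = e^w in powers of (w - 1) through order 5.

e*(w - 1)^5/120 + e*(w - 1)^4/24 + e*(w - 1)^3/6 + e*(w - 1)^2/2 + e*(w - 1) + e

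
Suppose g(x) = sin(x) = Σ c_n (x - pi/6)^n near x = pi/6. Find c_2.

-1/4

Differentiate repeatedly and evaluate at the center.
g(pi/6) = 1/2
g′(pi/6) = sqrt(3)/2
g′′(pi/6) = -1/2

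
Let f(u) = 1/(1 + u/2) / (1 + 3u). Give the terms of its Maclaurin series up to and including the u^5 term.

-9331*u^5/32 + 1555*u^4/16 - 259*u^3/8 + 43*u^2/4 - 7*u/2 + 1

Write out both Maclaurin series and multiply, keeping only the needed powers.
f(0) = 1
f′(0) = -7/2
f′′(0) = 43/2
f′′′(0) = -777/4
f^(4)(0) = 4665/2
f^(5)(0) = -139965/4
Dividing each by k! gives the coefficients c_0, ..., c_5.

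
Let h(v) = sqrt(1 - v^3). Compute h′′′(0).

Apply the Taylor formula c_k = f^(k)(a)/k!.
From the series, [v^3] h = -1/2; multiply by 3! = 6 to get -3.

-3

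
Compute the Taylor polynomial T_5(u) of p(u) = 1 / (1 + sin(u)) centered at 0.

-61*u^5/120 + 2*u^4/3 - 5*u^3/6 + u^2 - u + 1

Expand as Σ (-1)^k u^k with u equal to the inner function's series.
[u^0] = 1;  [u^1] = -1;  [u^2] = 1;  [u^3] = -5/6;  [u^4] = 2/3;  [u^5] = -61/120.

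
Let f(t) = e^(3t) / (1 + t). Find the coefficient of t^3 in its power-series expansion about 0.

Multiply the two series term by term and collect like powers.
f(0) = 1
f′(0) = 2
f′′(0) = 5
f′′′(0) = 12
Dividing each by k! gives the coefficients c_0, ..., c_3.

2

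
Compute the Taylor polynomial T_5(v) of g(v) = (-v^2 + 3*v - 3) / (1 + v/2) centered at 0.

13*v^5/32 - 13*v^4/16 + 13*v^3/8 - 13*v^2/4 + 9*v/2 - 3

Shift and add copies of the series according to the polynomial's terms.
[v^0] = -3;  [v^1] = 9/2;  [v^2] = -13/4;  [v^3] = 13/8;  [v^4] = -13/16;  [v^5] = 13/32.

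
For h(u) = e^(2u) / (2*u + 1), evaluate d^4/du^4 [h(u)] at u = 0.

Expand 1/(denominator) as a geometric series and multiply by the numerator's series.
The coefficient of u^4 in the expansion is 6, so h^(4)(0) = 4! * (6) = 144.

144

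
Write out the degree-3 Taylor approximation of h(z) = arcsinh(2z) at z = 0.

-4*z^3/3 + 2*z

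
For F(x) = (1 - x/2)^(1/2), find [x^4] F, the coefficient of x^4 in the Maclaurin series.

[x^0] = 1;  [x^1] = -1/4;  [x^2] = -1/32;  [x^3] = -1/128;  [x^4] = -5/2048.

-5/2048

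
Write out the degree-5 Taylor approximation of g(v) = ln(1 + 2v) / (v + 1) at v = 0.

Expand 1/(denominator) as a geometric series and multiply by the numerator's series.
g(0) = 0
g′(0) = 2
g′′(0) = -8
g′′′(0) = 40
g^(4)(0) = -256
g^(5)(0) = 2048

256*v^5/15 - 32*v^4/3 + 20*v^3/3 - 4*v^2 + 2*v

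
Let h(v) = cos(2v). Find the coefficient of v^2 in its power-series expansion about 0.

Apply the Taylor formula c_k = f^(k)(a)/k!.
h(0) = 1
h′(0) = 0
h′′(0) = -4

-2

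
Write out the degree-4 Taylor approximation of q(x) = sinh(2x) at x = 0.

q(0) = 0
q′(0) = 2
q′′(0) = 0
q′′′(0) = 8
q^(4)(0) = 0

4*x^3/3 + 2*x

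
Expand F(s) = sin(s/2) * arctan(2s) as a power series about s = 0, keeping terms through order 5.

Expand each factor separately, then convolve coefficients.
[s^0] = 0;  [s^1] = 0;  [s^2] = 1;  [s^3] = 0;  [s^4] = -11/8;  [s^5] = 0.

-11*s^4/8 + s^2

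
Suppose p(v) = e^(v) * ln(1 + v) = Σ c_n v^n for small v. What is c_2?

1/2

Multiply the two series term by term and collect like powers.
[v^0] = 0;  [v^1] = 1;  [v^2] = 1/2.
So c_2 = p′′(0)/2! = 1/2.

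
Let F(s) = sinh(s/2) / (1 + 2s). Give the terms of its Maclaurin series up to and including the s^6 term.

-10347*s^6/640 + 10347*s^5/1280 - 97*s^4/24 + 97*s^3/48 - s^2 + s/2

Expand each factor separately, then convolve coefficients.
F(0) = 0
F′(0) = 1/2
F′′(0) = -2
F′′′(0) = 97/8
F^(4)(0) = -97
F^(5)(0) = 31041/32
F^(6)(0) = -93123/8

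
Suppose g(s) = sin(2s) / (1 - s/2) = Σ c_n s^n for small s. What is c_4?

-5/12

Write out both Maclaurin series and multiply, keeping only the needed powers.
g(0) = 0
g′(0) = 2
g′′(0) = 2
g′′′(0) = -5
g^(4)(0) = -10
The Taylor polynomial is Σ g^(k)(0)/k! · s^k.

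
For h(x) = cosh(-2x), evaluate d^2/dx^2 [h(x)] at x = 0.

Apply the Taylor formula c_k = f^(k)(a)/k!.
The coefficient of x^2 in the expansion is 2, so h′′(0) = 2! * (2) = 4.

4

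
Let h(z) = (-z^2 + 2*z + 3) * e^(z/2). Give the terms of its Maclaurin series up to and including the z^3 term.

Distribute the polynomial across the series and collect like powers.
[z^0] = 3;  [z^1] = 7/2;  [z^2] = 3/8;  [z^3] = -3/16.

-3*z^3/16 + 3*z^2/8 + 7*z/2 + 3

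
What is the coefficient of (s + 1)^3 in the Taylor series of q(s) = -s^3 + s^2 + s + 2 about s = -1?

-1

q(-1) = 3
q′(-1) = -4
q′′(-1) = 8
q′′′(-1) = -6
Dividing each by k! gives the coefficients c_0, ..., c_3.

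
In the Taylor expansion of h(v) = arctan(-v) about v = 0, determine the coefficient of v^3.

Compute the successive derivatives at the expansion point and divide by k!.
h(0) = 0
h′(0) = -1
h′′(0) = 0
h′′′(0) = 2
So c_3 = h′′′(0)/3! = 1/3.

1/3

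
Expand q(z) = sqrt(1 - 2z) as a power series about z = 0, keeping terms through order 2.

-z^2/2 - z + 1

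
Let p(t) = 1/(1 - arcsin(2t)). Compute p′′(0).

8

Let u equal the inner series; expand the outer function in u and truncate.
The coefficient of t^2 in the expansion is 4, so p′′(0) = 2! * (4) = 8.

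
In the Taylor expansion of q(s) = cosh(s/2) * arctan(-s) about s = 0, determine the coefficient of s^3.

5/24

Multiply the two series term by term and collect like powers.
[s^0] = 0;  [s^1] = -1;  [s^2] = 0;  [s^3] = 5/24.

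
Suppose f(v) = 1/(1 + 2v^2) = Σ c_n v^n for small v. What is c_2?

[v^0] = 1;  [v^1] = 0;  [v^2] = -2.
So c_2 = f′′(0)/2! = -2.

-2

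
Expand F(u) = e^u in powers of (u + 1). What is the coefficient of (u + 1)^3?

Differentiate repeatedly and evaluate at the center.
F(-1) = e^(-1)
F′(-1) = e^(-1)
F′′(-1) = e^(-1)
F′′′(-1) = e^(-1)
Dividing each by k! gives the coefficients c_0, ..., c_3.

e^(-1)/6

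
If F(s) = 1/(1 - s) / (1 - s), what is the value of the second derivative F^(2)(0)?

6

Multiply the two series term by term and collect like powers.
From the series, [s^2] F = 3; multiply by 2! = 2 to get 6.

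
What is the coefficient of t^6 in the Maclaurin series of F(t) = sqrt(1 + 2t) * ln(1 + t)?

Multiply the two series term by term and collect like powers.
[t^0] = 0;  [t^1] = 1;  [t^2] = 1/2;  [t^3] = -2/3;  [t^4] = 5/6;  [t^5] = -131/120;  [t^6] = 121/80.

121/80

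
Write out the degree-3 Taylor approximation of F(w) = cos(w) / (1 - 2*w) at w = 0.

Use 1/(1 - r) = Σ r^k on the denominator, then take the Cauchy product.
F(0) = 1
F′(0) = 2
F′′(0) = 7
F′′′(0) = 42

7*w^3 + 7*w^2/2 + 2*w + 1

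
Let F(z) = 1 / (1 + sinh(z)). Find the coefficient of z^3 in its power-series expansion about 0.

-7/6

Use the geometric series for the reciprocal, then substitute.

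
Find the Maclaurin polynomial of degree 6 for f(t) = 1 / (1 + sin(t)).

Use the geometric series for the reciprocal, then substitute.
[t^0] = 1;  [t^1] = -1;  [t^2] = 1;  [t^3] = -5/6;  [t^4] = 2/3;  [t^5] = -61/120;  [t^6] = 17/45.

17*t^6/45 - 61*t^5/120 + 2*t^4/3 - 5*t^3/6 + t^2 - t + 1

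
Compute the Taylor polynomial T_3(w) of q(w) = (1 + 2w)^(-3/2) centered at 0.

-35*w^3/2 + 15*w^2/2 - 3*w + 1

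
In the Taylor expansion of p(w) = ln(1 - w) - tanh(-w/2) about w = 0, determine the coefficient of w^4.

Add the two expansions coefficient-wise.
[w^0] = 0;  [w^1] = -1/2;  [w^2] = -1/2;  [w^3] = -3/8;  [w^4] = -1/4.

-1/4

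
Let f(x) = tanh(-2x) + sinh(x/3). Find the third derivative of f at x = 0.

433/27

Add the two expansions coefficient-wise.
The coefficient of x^3 in the expansion is 433/162, so f′′′(0) = 3! * (433/162) = 433/27.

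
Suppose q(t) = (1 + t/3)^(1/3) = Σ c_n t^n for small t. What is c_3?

5/2187

[t^0] = 1;  [t^1] = 1/9;  [t^2] = -1/81;  [t^3] = 5/2187.
So c_3 = q′′′(0)/3! = 5/2187.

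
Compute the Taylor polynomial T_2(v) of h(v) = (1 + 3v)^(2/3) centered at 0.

Compute the successive derivatives at the expansion point and divide by k!.
h(0) = 1
h′(0) = 2
h′′(0) = -2

-v^2 + 2*v + 1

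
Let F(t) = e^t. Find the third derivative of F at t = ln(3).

From the series, [(t - ln(3))^3] F = 1/2; multiply by 3! = 6 to get 3.

3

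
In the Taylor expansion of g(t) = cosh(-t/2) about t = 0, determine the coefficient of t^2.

Compute the successive derivatives at the expansion point and divide by k!.

1/8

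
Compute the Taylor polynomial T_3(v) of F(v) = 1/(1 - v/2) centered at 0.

v^3/8 + v^2/4 + v/2 + 1

[v^0] = 1;  [v^1] = 1/2;  [v^2] = 1/4;  [v^3] = 1/8.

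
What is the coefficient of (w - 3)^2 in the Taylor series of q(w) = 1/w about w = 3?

Use the known series and substitute for the argument.
[(w - 3)^0] = 1/3;  [(w - 3)^1] = -1/9;  [(w - 3)^2] = 1/27.

1/27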